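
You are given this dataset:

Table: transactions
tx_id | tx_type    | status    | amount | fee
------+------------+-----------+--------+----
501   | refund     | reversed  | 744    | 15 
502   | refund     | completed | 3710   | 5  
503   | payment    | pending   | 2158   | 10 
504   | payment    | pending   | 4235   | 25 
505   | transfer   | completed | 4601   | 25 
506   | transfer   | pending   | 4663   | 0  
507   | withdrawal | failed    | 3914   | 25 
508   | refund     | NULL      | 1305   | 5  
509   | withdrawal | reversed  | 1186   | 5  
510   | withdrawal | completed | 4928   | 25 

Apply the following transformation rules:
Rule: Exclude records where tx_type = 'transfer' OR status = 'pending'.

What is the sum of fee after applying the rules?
80

Step 1: Find records where tx_type = 'transfer' OR status = 'pending'
Step 2: 4 records match, summing to 60
Step 3: Original sum: 140
Step 4: Remaining sum = 140 - 60 = 80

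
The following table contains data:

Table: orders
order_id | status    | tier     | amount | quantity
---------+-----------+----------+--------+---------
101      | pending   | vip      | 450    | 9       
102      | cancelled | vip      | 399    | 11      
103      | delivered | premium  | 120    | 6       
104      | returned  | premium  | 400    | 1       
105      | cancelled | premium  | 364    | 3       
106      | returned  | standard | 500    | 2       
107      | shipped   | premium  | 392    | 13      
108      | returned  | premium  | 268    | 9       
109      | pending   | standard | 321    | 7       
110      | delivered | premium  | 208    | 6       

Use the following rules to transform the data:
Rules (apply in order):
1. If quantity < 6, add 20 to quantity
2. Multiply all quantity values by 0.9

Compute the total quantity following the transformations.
114.3

Step 1: Apply Rule 1 - Add 20 to records with quantity < 6
  - 3 records affected: 6 + (3 × 20) = 66
  - Unaffected records: 61
  - Sum after Rule 1: 127
Step 2: Apply Rule 2 - Multiply all by 0.9
  - 127 × 0.9 = 114.3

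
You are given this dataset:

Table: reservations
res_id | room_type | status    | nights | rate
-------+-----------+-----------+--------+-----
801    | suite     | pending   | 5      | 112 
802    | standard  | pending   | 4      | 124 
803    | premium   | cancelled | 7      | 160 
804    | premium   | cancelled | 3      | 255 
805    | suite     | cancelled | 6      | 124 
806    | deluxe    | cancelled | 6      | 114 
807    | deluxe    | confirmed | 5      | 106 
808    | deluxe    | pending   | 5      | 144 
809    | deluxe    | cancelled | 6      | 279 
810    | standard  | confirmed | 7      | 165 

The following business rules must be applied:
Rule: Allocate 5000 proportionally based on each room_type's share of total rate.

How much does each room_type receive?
deluxe: 2030.95, premium: 1310.8, standard: 912.82, suite: 745.42

Step 1: Calculate total rate = 1583
Step 2: Calculate each room_type's proportion:
  deluxe: 643/1583 = 40.62% → 2030.95
  premium: 415/1583 = 26.22% → 1310.8
  standard: 289/1583 = 18.26% → 912.82
  suite: 236/1583 = 14.91% → 745.42
Step 3: Verify: sum of allocations ≈ 5000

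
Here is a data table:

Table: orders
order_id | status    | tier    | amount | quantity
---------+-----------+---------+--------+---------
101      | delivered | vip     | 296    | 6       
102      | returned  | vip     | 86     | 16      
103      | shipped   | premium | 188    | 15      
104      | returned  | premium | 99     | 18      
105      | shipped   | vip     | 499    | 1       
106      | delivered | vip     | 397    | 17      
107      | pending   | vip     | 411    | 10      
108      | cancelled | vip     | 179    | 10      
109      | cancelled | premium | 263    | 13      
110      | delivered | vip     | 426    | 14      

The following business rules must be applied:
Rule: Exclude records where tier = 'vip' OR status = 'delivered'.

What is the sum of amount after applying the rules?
550

Step 1: Find records where tier = 'vip' OR status = 'delivered'
Step 2: 7 records match, summing to 2294
Step 3: Original sum: 2844
Step 4: Remaining sum = 2844 - 2294 = 550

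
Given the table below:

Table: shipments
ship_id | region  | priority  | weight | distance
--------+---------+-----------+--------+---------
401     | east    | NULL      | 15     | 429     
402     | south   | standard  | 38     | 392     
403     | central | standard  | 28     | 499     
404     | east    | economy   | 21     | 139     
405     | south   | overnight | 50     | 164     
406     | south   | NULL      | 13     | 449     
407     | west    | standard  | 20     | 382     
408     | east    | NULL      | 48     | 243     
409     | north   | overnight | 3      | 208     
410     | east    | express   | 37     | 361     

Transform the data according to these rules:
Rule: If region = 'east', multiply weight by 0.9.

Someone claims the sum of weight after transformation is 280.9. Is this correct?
No, the correct result is 260.9.

Step 1: Calculate the correct sum after transformation
Step 2: Apply multiplier 0.9 to records where region = 'east'
Step 3: Correct result = 260.9
Step 4: Claimed result = 280.9
Step 5: 260.9 ≠ 280.9
Conclusion: The claimed result is incorrect. The correct answer is 260.9.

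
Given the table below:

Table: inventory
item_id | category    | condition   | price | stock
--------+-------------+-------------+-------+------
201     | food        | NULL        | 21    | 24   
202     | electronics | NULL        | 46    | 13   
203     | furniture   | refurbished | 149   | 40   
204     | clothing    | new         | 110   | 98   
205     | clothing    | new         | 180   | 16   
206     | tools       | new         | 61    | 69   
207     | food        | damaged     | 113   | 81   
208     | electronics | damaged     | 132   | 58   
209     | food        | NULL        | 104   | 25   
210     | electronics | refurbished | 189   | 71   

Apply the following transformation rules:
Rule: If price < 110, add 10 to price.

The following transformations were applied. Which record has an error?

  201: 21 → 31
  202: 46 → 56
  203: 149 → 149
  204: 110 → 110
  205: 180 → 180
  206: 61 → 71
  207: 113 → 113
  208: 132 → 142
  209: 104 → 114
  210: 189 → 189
Record 208 has an error. The correct transformed value should be 132, not 142.

Step 1: Check each record against the rule
Step 2: Record 208 has price = 132
Step 3: Since 132 >= 110, the bonus should not have been applied
Step 4: Correct value = 132, but claimed value = 142
Conclusion: Record 208 has the error.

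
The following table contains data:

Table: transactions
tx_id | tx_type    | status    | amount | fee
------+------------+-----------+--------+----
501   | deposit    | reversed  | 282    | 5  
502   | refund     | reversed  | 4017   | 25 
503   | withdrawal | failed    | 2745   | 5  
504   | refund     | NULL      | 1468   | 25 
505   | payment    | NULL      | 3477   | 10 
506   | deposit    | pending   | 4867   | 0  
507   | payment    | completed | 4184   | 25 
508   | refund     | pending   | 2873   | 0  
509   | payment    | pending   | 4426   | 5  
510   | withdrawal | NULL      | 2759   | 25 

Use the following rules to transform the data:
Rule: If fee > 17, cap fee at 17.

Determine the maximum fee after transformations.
17

Step 1: Original maximum fee = 25
Step 2: Apply cap at 17
Step 3: 4 records had fee > 17 and were capped
Step 4: Maximum after transformation = 17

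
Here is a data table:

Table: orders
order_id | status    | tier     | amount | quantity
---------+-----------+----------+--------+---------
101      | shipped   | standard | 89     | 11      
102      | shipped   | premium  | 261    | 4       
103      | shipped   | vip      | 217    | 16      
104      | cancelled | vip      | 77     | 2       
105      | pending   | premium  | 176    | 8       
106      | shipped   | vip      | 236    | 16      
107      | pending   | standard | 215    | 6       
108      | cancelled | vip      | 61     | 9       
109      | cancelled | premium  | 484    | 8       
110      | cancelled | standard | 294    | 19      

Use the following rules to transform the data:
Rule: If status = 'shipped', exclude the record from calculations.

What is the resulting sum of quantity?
52

Step 1: Identify records where status = 'shipped'
Step 2: The excluded records sum to 47
Step 3: Original total quantity = 99
Step 4: Remaining total = 99 - 47 = 52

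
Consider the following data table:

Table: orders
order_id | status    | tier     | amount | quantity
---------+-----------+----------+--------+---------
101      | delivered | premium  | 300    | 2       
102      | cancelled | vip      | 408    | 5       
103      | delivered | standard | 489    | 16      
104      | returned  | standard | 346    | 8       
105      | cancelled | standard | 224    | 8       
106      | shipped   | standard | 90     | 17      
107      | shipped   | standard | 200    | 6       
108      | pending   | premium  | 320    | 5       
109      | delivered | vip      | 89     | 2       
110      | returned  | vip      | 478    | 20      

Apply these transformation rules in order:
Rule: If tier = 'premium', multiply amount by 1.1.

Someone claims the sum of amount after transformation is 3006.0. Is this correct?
Yes, the result is correct.

Step 1: Calculate the correct sum after transformation
Step 2: Apply multiplier 1.1 to records where tier = 'premium'
Step 3: Correct result = 3006.0
Step 4: Claimed result = 3006.0
Step 5: 3006.0 = 3006.0 ✓
Conclusion: The claimed result is correct.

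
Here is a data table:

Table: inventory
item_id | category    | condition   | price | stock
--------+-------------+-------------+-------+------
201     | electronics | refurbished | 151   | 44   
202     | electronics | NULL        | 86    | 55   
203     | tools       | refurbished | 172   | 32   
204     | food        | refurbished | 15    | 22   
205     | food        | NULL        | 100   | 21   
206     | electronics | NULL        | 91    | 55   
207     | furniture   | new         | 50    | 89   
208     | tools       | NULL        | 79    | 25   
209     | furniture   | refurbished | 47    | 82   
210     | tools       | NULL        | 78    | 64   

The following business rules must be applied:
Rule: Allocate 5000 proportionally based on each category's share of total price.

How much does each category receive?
electronics: 1887.23, food: 661.68, furniture: 558.11, tools: 1892.98

Step 1: Calculate total price = 869
Step 2: Calculate each category's proportion:
  electronics: 328/869 = 37.74% → 1887.23
  food: 115/869 = 13.23% → 661.68
  furniture: 97/869 = 11.16% → 558.11
  tools: 329/869 = 37.86% → 1892.98
Step 3: Verify: sum of allocations ≈ 5000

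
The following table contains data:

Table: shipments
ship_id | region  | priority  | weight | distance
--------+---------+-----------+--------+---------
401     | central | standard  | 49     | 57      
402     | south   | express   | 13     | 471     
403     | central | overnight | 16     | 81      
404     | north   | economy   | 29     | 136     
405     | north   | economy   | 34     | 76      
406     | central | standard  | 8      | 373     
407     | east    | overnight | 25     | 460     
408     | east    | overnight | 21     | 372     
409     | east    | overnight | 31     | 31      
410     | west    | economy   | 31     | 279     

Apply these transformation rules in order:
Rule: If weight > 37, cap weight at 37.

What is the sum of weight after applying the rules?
245

Step 1: 1 records have weight > 37
Step 2: These records originally summed to 49
Step 3: After capping: 1 × 37 = 37
Step 4: Unaffected records sum: 208
Step 5: Final sum = 37 + 208 = 245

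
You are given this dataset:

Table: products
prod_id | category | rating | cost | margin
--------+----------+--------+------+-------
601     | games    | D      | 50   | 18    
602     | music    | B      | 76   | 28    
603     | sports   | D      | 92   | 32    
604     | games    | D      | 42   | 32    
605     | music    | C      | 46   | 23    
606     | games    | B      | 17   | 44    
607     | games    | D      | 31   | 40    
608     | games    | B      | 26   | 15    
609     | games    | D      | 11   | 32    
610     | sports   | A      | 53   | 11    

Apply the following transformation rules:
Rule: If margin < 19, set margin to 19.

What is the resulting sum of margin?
288

Step 1: 3 records have margin < 19
Step 2: These records originally summed to 44
Step 3: After setting to minimum: 3 × 19 = 57
Step 4: Unaffected records sum: 231
Step 5: Final sum = 57 + 231 = 288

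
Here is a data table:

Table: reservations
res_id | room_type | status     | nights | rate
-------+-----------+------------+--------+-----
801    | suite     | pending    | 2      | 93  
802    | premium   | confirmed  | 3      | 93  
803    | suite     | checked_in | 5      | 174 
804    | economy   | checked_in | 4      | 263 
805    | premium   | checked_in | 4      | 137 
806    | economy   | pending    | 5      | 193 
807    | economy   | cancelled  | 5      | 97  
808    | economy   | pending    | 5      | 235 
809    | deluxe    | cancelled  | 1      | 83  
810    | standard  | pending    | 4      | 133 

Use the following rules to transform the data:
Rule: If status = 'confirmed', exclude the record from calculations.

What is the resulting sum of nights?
35

Step 1: Identify records where status = 'confirmed'
Step 2: The excluded records sum to 3
Step 3: Original total nights = 38
Step 4: Remaining total = 38 - 3 = 35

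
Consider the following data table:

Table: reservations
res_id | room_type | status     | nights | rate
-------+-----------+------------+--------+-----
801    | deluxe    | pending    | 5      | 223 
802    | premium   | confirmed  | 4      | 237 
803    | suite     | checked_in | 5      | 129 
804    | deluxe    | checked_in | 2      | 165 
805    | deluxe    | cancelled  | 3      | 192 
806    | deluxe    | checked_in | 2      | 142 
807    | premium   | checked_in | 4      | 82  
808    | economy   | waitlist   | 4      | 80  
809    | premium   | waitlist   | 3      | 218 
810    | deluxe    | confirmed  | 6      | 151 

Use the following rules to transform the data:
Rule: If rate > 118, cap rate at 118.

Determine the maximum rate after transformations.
118

Step 1: Original maximum rate = 237
Step 2: Apply cap at 118
Step 3: 8 records had rate > 118 and were capped
Step 4: Maximum after transformation = 118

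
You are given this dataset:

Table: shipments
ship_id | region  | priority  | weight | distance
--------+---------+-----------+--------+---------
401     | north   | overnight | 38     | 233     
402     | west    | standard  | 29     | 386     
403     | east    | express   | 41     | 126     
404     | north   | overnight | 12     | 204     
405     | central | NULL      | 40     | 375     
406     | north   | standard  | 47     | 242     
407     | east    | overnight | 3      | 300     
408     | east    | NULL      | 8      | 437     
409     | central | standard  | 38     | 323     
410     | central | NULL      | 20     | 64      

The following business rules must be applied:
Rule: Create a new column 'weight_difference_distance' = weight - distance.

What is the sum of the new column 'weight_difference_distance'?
-2414

Step 1: For each record, compute weight - distance
Example calculations:
  38 - 233 = -195
  29 - 386 = -357
  41 - 126 = -85
  ...
Step 2: Sum all derived values
Step 3: Total = -2414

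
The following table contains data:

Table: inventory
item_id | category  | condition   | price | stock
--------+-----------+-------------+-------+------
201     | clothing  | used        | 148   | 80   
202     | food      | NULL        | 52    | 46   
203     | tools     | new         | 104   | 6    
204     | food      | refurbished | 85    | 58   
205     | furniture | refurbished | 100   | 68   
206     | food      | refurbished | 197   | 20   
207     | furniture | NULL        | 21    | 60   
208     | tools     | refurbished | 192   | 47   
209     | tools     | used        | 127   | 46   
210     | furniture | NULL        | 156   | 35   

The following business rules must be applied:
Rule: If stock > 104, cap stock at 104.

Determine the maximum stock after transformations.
80

Step 1: Original maximum stock = 80
Step 2: Check cap of 104 against maximum
Step 3: No records exceed the cap (max 80 <= cap 104), so no capping applies
Step 4: Maximum after transformation = 80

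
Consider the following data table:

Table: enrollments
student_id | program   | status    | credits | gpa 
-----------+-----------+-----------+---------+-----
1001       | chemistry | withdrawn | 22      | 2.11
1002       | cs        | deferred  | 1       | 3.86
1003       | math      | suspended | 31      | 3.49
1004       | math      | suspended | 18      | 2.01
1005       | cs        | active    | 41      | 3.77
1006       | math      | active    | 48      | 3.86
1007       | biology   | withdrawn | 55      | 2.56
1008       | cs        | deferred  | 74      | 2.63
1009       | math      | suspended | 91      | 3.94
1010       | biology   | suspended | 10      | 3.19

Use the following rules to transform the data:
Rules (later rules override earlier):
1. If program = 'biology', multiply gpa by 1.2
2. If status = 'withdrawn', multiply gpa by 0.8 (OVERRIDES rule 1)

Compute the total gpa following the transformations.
31.12

Step 1: Rule 2 takes priority for records with status = 'withdrawn'
  - 2 records: 4.67 × 0.8 = 3.74
Step 2: Rule 1 applies to remaining records with program = 'biology'
  - 1 records: 3.19 × 1.2 = 3.83
Step 3: Other records unchanged: 23.56
Step 4: Final sum = 3.74 + 3.83 + 23.56 = 31.12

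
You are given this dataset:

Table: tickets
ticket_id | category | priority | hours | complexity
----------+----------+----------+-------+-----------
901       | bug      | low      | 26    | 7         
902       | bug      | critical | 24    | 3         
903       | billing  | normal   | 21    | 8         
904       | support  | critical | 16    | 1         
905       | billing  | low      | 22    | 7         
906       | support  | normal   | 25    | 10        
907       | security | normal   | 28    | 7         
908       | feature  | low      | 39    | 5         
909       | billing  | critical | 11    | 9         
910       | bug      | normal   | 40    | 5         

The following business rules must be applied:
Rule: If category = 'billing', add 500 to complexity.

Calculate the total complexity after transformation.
1562

Step 1: Count records where category = 'billing': 3
Step 2: Total bonus added: 3 × 500 = 1500
Step 3: Original sum of complexity: 62
Step 4: Final sum = 62 + 1500 = 1562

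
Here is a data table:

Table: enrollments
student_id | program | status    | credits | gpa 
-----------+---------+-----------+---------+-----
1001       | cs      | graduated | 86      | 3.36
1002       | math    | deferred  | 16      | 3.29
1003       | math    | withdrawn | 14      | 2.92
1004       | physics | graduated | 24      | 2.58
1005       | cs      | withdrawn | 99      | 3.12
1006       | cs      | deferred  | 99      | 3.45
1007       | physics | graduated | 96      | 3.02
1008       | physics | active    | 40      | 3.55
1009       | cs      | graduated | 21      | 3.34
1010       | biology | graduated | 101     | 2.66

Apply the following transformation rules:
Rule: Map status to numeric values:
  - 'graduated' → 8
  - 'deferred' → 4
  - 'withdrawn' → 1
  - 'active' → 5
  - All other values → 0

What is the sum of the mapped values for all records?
55

Step 1: Apply mapping to each record
Step 2: Count by status:
  'graduated': 5 records × 8 = 40
  'deferred': 2 records × 4 = 8
  'withdrawn': 2 records × 1 = 2
  'active': 1 records × 5 = 5
Step 3: Sum all mapped values = 55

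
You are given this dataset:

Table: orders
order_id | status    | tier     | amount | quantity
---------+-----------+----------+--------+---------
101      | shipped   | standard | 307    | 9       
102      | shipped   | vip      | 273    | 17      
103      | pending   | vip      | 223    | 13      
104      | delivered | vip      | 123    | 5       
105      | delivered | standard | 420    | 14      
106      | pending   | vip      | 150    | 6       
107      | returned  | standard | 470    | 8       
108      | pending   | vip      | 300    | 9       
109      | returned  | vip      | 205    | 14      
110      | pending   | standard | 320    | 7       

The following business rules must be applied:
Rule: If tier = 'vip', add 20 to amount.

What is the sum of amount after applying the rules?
2911

Step 1: Count records where tier = 'vip': 6
Step 2: Total bonus added: 6 × 20 = 120
Step 3: Original sum of amount: 2791
Step 4: Final sum = 2791 + 120 = 2911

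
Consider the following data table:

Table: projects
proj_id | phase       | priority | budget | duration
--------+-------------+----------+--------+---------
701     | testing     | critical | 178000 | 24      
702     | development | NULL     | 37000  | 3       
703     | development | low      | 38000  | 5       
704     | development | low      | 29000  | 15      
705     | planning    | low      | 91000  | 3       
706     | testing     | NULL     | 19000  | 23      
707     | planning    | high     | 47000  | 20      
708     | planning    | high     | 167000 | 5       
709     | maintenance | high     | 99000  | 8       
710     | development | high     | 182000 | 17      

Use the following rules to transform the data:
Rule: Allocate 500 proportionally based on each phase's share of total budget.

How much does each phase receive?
development: 161.22, maintenance: 55.81, planning: 171.93, testing: 111.05

Step 1: Calculate total budget = 887000
Step 2: Calculate each phase's proportion:
  development: 286000/887000 = 32.24% → 161.22
  maintenance: 99000/887000 = 11.16% → 55.81
  planning: 305000/887000 = 34.39% → 171.93
  testing: 197000/887000 = 22.21% → 111.05
Step 3: Verify: sum of allocations ≈ 500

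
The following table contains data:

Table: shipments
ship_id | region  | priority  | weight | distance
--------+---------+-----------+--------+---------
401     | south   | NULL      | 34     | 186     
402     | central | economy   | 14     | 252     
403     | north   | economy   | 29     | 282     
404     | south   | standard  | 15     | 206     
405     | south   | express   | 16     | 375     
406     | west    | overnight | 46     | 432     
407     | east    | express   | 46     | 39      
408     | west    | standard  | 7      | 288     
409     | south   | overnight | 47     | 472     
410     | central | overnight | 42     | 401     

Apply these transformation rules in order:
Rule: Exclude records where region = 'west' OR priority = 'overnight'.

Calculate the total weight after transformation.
154

Step 1: Find records where region = 'west' OR priority = 'overnight'
Step 2: 4 records match, summing to 142
Step 3: Original sum: 296
Step 4: Remaining sum = 296 - 142 = 154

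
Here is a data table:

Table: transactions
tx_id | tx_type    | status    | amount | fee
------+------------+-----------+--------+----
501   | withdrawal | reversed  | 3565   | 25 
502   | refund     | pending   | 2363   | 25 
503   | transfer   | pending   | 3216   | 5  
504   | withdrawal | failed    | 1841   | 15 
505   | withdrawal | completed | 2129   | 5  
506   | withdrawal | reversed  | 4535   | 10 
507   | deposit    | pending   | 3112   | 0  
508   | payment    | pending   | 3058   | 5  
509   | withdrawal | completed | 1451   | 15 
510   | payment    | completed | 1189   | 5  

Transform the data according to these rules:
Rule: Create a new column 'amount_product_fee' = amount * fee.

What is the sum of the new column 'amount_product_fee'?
290890

Step 1: For each record, compute amount * fee
Example calculations:
  3565 * 25 = 89125
  2363 * 25 = 59075
  3216 * 5 = 16080
  ...
Step 2: Sum all derived values
Step 3: Total = 290890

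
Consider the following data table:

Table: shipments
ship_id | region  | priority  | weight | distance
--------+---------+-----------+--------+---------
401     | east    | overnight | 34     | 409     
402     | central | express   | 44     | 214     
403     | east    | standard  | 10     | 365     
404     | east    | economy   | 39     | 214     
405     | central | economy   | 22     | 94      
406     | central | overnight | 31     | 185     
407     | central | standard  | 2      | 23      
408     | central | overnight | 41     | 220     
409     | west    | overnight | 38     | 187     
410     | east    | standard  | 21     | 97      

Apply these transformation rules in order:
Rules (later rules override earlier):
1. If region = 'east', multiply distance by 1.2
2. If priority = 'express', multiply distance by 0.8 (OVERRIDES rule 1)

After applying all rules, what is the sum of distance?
2182.2

Step 1: Rule 2 takes priority for records with priority = 'express'
  - 1 records: 214 × 0.8 = 171.2
Step 2: Rule 1 applies to remaining records with region = 'east'
  - 4 records: 1085 × 1.2 = 1302.0
Step 3: Other records unchanged: 709
Step 4: Final sum = 171.2 + 1302.0 + 709 = 2182.2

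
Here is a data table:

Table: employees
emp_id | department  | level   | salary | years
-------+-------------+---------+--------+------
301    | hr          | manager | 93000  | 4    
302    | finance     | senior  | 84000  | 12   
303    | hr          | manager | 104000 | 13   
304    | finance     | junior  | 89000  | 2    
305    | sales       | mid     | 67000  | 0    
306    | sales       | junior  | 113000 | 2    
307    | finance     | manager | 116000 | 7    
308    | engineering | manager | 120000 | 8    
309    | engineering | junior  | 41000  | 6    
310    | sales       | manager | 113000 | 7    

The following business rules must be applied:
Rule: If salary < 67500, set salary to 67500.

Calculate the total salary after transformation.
967000

Step 1: 2 records have salary < 67500
Step 2: These records originally summed to 108000
Step 3: After setting to minimum: 2 × 67500 = 135000
Step 4: Unaffected records sum: 832000
Step 5: Final sum = 135000 + 832000 = 967000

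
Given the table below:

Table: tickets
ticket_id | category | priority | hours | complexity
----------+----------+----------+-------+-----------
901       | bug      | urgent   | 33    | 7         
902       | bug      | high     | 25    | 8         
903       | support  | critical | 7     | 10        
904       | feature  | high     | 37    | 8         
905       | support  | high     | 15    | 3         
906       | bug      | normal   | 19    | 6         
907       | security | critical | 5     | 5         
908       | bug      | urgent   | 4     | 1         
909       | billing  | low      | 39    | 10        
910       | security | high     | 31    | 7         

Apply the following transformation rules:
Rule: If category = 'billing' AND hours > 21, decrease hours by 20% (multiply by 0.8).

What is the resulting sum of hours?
207.2

Step 1: Find records where category = 'billing' AND hours > 21
Step 2: 1 records match, summing to 39
Step 3: After multiplier: 39 × 0.8 = 31.2
Step 4: Unaffected records sum: 176
Step 5: Final sum = 31.2 + 176 = 207.2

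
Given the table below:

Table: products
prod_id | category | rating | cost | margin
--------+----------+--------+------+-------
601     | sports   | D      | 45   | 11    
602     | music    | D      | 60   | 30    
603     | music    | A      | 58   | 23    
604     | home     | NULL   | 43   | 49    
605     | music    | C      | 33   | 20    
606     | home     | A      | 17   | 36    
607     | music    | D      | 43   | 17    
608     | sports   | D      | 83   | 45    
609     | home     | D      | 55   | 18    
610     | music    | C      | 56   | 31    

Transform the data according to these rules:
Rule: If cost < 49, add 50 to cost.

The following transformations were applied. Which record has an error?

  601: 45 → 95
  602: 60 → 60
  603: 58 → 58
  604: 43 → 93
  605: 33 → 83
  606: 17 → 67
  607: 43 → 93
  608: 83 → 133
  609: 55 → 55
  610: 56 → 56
Record 608 has an error. The correct transformed value should be 83, not 133.

Step 1: Check each record against the rule
Step 2: Record 608 has cost = 83
Step 3: Since 83 >= 49, the bonus should not have been applied
Step 4: Correct value = 83, but claimed value = 133
Conclusion: Record 608 has the error.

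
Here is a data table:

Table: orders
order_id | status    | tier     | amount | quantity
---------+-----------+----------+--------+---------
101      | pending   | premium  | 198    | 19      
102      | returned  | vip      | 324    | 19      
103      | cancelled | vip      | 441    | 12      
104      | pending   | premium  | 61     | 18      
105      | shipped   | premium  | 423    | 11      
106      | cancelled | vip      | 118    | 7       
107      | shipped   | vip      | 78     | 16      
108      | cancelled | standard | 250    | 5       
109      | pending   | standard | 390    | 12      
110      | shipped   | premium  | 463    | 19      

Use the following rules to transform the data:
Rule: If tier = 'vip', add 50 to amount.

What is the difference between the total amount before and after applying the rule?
200

Step 1: Original sum of amount = 2746
Step 2: 4 records have tier = 'vip'
Step 3: Each affected record changes by 50
Step 4: Total change = 4 × 50 = 200
Step 5: New sum = 2746 + 200 = 2946
Step 6: Difference = |2946 - 2746| = 200
        (Sum increased by 200)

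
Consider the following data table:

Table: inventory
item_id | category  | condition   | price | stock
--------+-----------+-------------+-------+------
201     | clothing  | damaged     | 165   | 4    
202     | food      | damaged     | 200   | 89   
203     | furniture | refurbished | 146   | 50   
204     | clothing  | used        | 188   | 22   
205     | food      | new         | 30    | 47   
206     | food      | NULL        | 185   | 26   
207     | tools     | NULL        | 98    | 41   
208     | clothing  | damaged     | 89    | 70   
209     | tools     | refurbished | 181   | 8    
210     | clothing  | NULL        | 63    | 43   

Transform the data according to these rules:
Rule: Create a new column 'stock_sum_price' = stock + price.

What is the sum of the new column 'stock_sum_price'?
1745

Step 1: For each record, compute stock + price
Example calculations:
  4 + 165 = 169
  89 + 200 = 289
  50 + 146 = 196
  ...
Step 2: Sum all derived values
Step 3: Total = 1745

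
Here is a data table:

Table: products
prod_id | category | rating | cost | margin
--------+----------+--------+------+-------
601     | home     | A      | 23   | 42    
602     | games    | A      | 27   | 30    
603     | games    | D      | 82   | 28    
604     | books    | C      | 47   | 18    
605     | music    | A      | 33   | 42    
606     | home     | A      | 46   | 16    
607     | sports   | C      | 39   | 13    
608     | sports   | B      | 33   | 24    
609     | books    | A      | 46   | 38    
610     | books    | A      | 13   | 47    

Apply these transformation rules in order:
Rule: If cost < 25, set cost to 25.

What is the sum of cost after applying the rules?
403

Step 1: 2 records have cost < 25
Step 2: These records originally summed to 36
Step 3: After setting to minimum: 2 × 25 = 50
Step 4: Unaffected records sum: 353
Step 5: Final sum = 50 + 353 = 403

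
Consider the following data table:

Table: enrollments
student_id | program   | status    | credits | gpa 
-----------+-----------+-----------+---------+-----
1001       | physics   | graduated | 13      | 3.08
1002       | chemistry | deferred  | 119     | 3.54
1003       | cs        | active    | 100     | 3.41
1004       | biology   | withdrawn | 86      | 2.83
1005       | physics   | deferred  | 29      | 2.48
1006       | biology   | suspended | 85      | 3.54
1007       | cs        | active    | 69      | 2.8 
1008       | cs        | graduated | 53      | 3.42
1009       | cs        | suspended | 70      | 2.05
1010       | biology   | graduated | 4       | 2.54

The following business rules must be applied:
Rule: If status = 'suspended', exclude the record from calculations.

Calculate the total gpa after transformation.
24.1

Step 1: Identify records where status = 'suspended'
Step 2: The excluded records sum to 5.59
Step 3: Original total gpa = 29.69
Step 4: Remaining total = 29.69 - 5.59 = 24.1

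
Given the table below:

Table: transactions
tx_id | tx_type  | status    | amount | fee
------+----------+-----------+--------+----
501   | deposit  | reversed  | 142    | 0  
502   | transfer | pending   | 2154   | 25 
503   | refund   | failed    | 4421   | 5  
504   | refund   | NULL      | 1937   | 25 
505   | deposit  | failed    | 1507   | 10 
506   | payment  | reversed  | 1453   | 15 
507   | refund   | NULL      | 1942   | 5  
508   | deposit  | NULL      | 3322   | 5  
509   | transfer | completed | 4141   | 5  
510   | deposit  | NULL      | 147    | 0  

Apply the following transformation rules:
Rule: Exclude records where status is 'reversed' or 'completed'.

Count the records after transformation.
7

Step 1: Count records to exclude
  - 2 (reversed) + 1 (completed) = 3 records
Step 2: Total records: 10
Step 3: Remaining = 10 - 3 = 7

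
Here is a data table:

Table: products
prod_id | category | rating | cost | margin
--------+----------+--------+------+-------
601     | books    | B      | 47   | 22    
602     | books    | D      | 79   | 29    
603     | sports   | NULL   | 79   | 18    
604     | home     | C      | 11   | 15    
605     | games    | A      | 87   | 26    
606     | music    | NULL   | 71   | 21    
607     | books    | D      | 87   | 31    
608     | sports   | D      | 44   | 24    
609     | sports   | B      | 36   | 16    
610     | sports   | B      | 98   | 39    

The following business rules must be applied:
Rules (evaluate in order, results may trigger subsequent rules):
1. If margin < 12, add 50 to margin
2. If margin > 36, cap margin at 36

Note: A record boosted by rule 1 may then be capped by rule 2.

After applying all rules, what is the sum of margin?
238

Step 1: Apply rule 1 to records with margin < 12
  - 0 records get bonus of 50
  - Of these, 0 records then exceed 36 and get capped
Step 2: Apply rule 2 to records with margin > 36
  - 1 records (original) are capped
Step 3: Calculate final sum = 238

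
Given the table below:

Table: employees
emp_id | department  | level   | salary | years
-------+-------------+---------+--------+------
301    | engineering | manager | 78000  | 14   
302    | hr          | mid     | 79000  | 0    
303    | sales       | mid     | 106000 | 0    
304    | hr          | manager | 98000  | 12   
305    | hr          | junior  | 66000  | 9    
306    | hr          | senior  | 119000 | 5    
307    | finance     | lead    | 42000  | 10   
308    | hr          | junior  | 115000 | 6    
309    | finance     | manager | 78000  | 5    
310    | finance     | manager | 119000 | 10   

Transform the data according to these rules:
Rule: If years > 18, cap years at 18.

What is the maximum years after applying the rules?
14

Step 1: Original maximum years = 14
Step 2: Check cap of 18 against maximum
Step 3: No records exceed the cap (max 14 <= cap 18), so no capping applies
Step 4: Maximum after transformation = 14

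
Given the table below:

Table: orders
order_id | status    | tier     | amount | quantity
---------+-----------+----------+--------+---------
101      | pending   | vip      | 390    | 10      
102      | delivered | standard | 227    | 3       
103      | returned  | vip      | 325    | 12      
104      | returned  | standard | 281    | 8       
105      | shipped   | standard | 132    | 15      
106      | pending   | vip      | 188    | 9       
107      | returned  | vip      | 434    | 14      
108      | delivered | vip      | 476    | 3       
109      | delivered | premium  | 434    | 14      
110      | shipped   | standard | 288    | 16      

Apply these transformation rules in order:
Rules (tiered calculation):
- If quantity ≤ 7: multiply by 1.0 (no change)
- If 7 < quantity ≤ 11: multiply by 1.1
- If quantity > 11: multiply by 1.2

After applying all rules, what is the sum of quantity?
120.9

Step 1: Tier 1 (quantity ≤ 7): 2 records, sum = 6 × 1.0 = 6.0
Step 2: Tier 2 (7 < quantity ≤ 11): 3 records, sum = 27 × 1.1 = 29.7
Step 3: Tier 3 (quantity > 11): 5 records, sum = 71 × 1.2 = 85.2
Step 4: Final sum = 6.0 + 29.7 + 85.2 = 120.9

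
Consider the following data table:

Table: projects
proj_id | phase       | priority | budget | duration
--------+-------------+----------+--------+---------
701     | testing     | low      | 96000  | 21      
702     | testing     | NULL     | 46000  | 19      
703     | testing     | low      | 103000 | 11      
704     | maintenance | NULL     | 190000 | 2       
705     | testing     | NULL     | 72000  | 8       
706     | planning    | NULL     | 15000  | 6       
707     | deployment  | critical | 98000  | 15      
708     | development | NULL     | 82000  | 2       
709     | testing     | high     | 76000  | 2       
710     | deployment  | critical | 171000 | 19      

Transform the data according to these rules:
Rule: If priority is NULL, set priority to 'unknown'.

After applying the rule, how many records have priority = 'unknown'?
5

Step 1: Count records where priority IS NULL
Step 2: Found 5 records with NULL priority
Step 3: These records will have priority set to 'unknown'
Step 4: Records already having priority = 'unknown': 0
Step 5: Answer: 5 + 0 = 5 records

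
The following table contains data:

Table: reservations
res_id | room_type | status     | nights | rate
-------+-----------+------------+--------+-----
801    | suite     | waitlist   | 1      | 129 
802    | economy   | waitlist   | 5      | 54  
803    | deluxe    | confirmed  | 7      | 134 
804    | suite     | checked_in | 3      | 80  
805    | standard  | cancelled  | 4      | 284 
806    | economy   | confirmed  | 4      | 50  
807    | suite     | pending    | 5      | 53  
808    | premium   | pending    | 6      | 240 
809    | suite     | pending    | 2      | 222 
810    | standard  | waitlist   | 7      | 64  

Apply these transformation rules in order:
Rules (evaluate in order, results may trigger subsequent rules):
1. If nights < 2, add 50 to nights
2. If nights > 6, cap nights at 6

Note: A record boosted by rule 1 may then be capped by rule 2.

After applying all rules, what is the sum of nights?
47

Step 1: Apply rule 1 to records with nights < 2
  - 1 records get bonus of 50
  - Of these, 1 records then exceed 6 and get capped
Step 2: Apply rule 2 to records with nights > 6
  - 2 records (original) are capped
Step 3: Calculate final sum = 47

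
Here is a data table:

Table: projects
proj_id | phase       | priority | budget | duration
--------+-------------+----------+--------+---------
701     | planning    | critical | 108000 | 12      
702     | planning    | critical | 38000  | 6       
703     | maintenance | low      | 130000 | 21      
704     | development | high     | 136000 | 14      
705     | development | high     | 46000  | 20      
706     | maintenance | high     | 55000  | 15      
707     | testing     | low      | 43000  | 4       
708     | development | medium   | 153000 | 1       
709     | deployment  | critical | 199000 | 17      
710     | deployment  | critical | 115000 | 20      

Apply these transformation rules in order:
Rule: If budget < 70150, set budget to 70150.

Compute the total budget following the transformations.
1121600

Step 1: 4 records have budget < 70150
Step 2: These records originally summed to 182000
Step 3: After setting to minimum: 4 × 70150 = 280600
Step 4: Unaffected records sum: 841000
Step 5: Final sum = 280600 + 841000 = 1121600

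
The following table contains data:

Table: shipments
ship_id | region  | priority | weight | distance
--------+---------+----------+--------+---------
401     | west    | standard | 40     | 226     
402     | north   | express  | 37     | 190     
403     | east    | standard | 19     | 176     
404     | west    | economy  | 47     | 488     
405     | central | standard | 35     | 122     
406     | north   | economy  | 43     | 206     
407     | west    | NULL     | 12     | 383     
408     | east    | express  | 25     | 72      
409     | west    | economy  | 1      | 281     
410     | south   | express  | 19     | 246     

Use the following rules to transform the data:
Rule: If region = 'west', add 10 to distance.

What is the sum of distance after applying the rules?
2430

Step 1: Count records where region = 'west': 4
Step 2: Total bonus added: 4 × 10 = 40
Step 3: Original sum of distance: 2390
Step 4: Final sum = 2390 + 40 = 2430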